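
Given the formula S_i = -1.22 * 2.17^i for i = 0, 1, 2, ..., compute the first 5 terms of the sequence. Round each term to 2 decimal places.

This is a geometric sequence.
i=0: S_0 = -1.22 * 2.17^0 = -1.22
i=1: S_1 = -1.22 * 2.17^1 ≈ -2.65
i=2: S_2 = -1.22 * 2.17^2 ≈ -5.74
i=3: S_3 = -1.22 * 2.17^3 ≈ -12.47
i=4: S_4 = -1.22 * 2.17^4 ≈ -27.05
The first 5 terms are: [-1.22, -2.65, -5.74, -12.47, -27.05]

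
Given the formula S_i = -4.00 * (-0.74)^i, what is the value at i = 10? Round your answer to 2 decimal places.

S_10 = -4.0 * (-0.74)^10 ≈ -4.0 * 0.0492 ≈ -0.2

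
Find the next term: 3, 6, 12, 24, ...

Ratios: 6 / 3 = 2.0
This is a geometric sequence with common ratio r = 2.
Next term = 24 * 2 = 48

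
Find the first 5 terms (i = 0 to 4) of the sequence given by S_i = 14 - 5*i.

This is an arithmetic sequence.
i=0: S_0 = 14 + -5*0 = 14
i=1: S_1 = 14 + -5*1 = 9
i=2: S_2 = 14 + -5*2 = 4
i=3: S_3 = 14 + -5*3 = -1
i=4: S_4 = 14 + -5*4 = -6
The first 5 terms are: [14, 9, 4, -1, -6]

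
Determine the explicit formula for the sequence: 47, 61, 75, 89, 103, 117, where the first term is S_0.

Check differences: 61 - 47 = 14
75 - 61 = 14
Common difference d = 14.
First term a = 47.
Formula: S_i = 47 + 14*i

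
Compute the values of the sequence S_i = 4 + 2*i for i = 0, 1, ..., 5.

This is an arithmetic sequence.
i=0: S_0 = 4 + 2*0 = 4
i=1: S_1 = 4 + 2*1 = 6
i=2: S_2 = 4 + 2*2 = 8
i=3: S_3 = 4 + 2*3 = 10
i=4: S_4 = 4 + 2*4 = 12
i=5: S_5 = 4 + 2*5 = 14
The first 6 terms are: [4, 6, 8, 10, 12, 14]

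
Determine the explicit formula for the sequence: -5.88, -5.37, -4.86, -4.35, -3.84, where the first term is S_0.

Check differences: -5.37 - -5.88 = 0.51
-4.86 - -5.37 = 0.51
Common difference d = 0.51.
First term a = -5.88.
Formula: S_i = -5.88 + 0.51*i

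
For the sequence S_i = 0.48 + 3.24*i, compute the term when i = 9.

S_9 = 0.48 + 3.24*9 = 0.48 + 29.16 = 29.64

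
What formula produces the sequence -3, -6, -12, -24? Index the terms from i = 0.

Check ratios: -6 / -3 = 2.0
Common ratio r = 2.
First term a = -3.
Formula: S_i = -3 * 2^i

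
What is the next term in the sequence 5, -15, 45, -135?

Ratios: -15 / 5 = -3.0
This is a geometric sequence with common ratio r = -3.
Next term = -135 * -3 = 405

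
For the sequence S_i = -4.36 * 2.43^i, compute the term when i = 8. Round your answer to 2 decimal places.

S_8 = -4.36 * 2.43^8 ≈ -4.36 * 1215.7665 ≈ -5300.74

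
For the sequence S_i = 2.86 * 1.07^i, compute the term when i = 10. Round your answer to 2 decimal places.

S_10 = 2.86 * 1.07^10 ≈ 2.86 * 1.9672 ≈ 5.63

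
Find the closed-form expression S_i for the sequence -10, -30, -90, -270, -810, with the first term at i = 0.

Check ratios: -30 / -10 = 3.0
Common ratio r = 3.
First term a = -10.
Formula: S_i = -10 * 3^i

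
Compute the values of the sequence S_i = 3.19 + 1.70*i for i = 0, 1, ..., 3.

This is an arithmetic sequence.
i=0: S_0 = 3.19 + 1.7*0 = 3.19
i=1: S_1 = 3.19 + 1.7*1 = 4.89
i=2: S_2 = 3.19 + 1.7*2 = 6.59
i=3: S_3 = 3.19 + 1.7*3 = 8.29
The first 4 terms are: [3.19, 4.89, 6.59, 8.29]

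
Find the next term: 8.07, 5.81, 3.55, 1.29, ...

Differences: 5.81 - 8.07 = -2.26
This is an arithmetic sequence with common difference d = -2.26.
Next term = 1.29 + -2.26 = -0.97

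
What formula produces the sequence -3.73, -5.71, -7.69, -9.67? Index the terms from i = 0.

Check differences: -5.71 - -3.73 = -1.98
-7.69 - -5.71 = -1.98
Common difference d = -1.98.
First term a = -3.73.
Formula: S_i = -3.73 - 1.98*i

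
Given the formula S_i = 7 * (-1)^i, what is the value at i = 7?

S_7 = 7 * (-1)^7 = 7 * -1 = -7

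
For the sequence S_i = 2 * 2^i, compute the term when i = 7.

S_7 = 2 * 2^7 = 2 * 128 = 256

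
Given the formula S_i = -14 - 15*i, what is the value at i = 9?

S_9 = -14 + -15*9 = -14 + -135 = -149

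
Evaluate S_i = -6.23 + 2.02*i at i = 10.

S_10 = -6.23 + 2.02*10 = -6.23 + 20.2 = 13.97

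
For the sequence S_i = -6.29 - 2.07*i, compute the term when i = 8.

S_8 = -6.29 + -2.07*8 = -6.29 + -16.56 = -22.85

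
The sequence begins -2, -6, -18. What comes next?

Ratios: -6 / -2 = 3.0
This is a geometric sequence with common ratio r = 3.
Next term = -18 * 3 = -54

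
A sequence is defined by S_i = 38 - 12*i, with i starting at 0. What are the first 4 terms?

This is an arithmetic sequence.
i=0: S_0 = 38 + -12*0 = 38
i=1: S_1 = 38 + -12*1 = 26
i=2: S_2 = 38 + -12*2 = 14
i=3: S_3 = 38 + -12*3 = 2
The first 4 terms are: [38, 26, 14, 2]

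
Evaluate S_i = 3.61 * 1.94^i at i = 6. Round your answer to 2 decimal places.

S_6 = 3.61 * 1.94^6 ≈ 3.61 * 53.3102 ≈ 192.45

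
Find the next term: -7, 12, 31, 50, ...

Differences: 12 - -7 = 19
This is an arithmetic sequence with common difference d = 19.
Next term = 50 + 19 = 69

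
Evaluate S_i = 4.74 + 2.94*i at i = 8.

S_8 = 4.74 + 2.94*8 = 4.74 + 23.52 = 28.26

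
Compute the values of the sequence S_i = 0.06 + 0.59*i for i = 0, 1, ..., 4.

This is an arithmetic sequence.
i=0: S_0 = 0.06 + 0.59*0 = 0.06
i=1: S_1 = 0.06 + 0.59*1 = 0.65
i=2: S_2 = 0.06 + 0.59*2 = 1.24
i=3: S_3 = 0.06 + 0.59*3 = 1.83
i=4: S_4 = 0.06 + 0.59*4 = 2.42
The first 5 terms are: [0.06, 0.65, 1.24, 1.83, 2.42]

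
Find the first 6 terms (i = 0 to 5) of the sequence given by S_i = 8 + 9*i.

This is an arithmetic sequence.
i=0: S_0 = 8 + 9*0 = 8
i=1: S_1 = 8 + 9*1 = 17
i=2: S_2 = 8 + 9*2 = 26
i=3: S_3 = 8 + 9*3 = 35
i=4: S_4 = 8 + 9*4 = 44
i=5: S_5 = 8 + 9*5 = 53
The first 6 terms are: [8, 17, 26, 35, 44, 53]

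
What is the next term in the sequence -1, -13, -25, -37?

Differences: -13 - -1 = -12
This is an arithmetic sequence with common difference d = -12.
Next term = -37 + -12 = -49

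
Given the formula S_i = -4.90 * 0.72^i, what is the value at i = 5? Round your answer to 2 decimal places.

S_5 = -4.9 * 0.72^5 ≈ -4.9 * 0.1935 ≈ -0.95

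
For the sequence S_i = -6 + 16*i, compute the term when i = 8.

S_8 = -6 + 16*8 = -6 + 128 = 122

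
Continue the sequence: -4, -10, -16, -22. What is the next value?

Differences: -10 - -4 = -6
This is an arithmetic sequence with common difference d = -6.
Next term = -22 + -6 = -28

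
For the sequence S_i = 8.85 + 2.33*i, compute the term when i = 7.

S_7 = 8.85 + 2.33*7 = 8.85 + 16.31 = 25.16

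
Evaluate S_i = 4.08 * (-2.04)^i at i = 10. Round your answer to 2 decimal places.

S_10 = 4.08 * (-2.04)^10 ≈ 4.08 * 1248.2503 ≈ 5092.86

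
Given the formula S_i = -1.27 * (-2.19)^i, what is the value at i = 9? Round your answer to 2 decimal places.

S_9 = -1.27 * (-2.19)^9 ≈ -1.27 * -1158.7694 ≈ 1471.64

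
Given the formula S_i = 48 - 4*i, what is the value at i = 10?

S_10 = 48 + -4*10 = 48 + -40 = 8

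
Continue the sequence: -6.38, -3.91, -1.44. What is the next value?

Differences: -3.91 - -6.38 = 2.47
This is an arithmetic sequence with common difference d = 2.47.
Next term = -1.44 + 2.47 = 1.03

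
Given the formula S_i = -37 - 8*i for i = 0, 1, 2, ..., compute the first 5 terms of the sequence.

This is an arithmetic sequence.
i=0: S_0 = -37 + -8*0 = -37
i=1: S_1 = -37 + -8*1 = -45
i=2: S_2 = -37 + -8*2 = -53
i=3: S_3 = -37 + -8*3 = -61
i=4: S_4 = -37 + -8*4 = -69
The first 5 terms are: [-37, -45, -53, -61, -69]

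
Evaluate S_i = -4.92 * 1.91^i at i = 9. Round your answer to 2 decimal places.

S_9 = -4.92 * 1.91^9 ≈ -4.92 * 338.2987 ≈ -1664.43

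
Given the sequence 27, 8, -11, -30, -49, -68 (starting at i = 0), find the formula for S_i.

Check differences: 8 - 27 = -19
-11 - 8 = -19
Common difference d = -19.
First term a = 27.
Formula: S_i = 27 - 19*i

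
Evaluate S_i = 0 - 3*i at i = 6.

S_6 = 0 + -3*6 = 0 + -18 = -18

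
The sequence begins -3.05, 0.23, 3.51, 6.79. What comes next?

Differences: 0.23 - -3.05 = 3.28
This is an arithmetic sequence with common difference d = 3.28.
Next term = 6.79 + 3.28 = 10.07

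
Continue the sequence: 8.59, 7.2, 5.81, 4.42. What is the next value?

Differences: 7.2 - 8.59 = -1.39
This is an arithmetic sequence with common difference d = -1.39.
Next term = 4.42 + -1.39 = 3.03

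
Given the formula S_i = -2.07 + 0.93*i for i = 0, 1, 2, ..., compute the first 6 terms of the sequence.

This is an arithmetic sequence.
i=0: S_0 = -2.07 + 0.93*0 = -2.07
i=1: S_1 = -2.07 + 0.93*1 = -1.14
i=2: S_2 = -2.07 + 0.93*2 = -0.21
i=3: S_3 = -2.07 + 0.93*3 = 0.72
i=4: S_4 = -2.07 + 0.93*4 = 1.65
i=5: S_5 = -2.07 + 0.93*5 = 2.58
The first 6 terms are: [-2.07, -1.14, -0.21, 0.72, 1.65, 2.58]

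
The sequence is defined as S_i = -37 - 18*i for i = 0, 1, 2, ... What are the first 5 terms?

This is an arithmetic sequence.
i=0: S_0 = -37 + -18*0 = -37
i=1: S_1 = -37 + -18*1 = -55
i=2: S_2 = -37 + -18*2 = -73
i=3: S_3 = -37 + -18*3 = -91
i=4: S_4 = -37 + -18*4 = -109
The first 5 terms are: [-37, -55, -73, -91, -109]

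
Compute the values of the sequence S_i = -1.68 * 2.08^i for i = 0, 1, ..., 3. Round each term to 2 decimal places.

This is a geometric sequence.
i=0: S_0 = -1.68 * 2.08^0 = -1.68
i=1: S_1 = -1.68 * 2.08^1 ≈ -3.49
i=2: S_2 = -1.68 * 2.08^2 ≈ -7.27
i=3: S_3 = -1.68 * 2.08^3 ≈ -15.12
The first 4 terms are: [-1.68, -3.49, -7.27, -15.12]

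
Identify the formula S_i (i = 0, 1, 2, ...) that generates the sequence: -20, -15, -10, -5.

Check differences: -15 - -20 = 5
-10 - -15 = 5
Common difference d = 5.
First term a = -20.
Formula: S_i = -20 + 5*i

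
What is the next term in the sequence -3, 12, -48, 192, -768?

Ratios: 12 / -3 = -4.0
This is a geometric sequence with common ratio r = -4.
Next term = -768 * -4 = 3072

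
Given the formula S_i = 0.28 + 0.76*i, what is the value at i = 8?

S_8 = 0.28 + 0.76*8 = 0.28 + 6.08 = 6.36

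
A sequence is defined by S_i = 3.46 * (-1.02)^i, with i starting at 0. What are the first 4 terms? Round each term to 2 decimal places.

This is a geometric sequence.
i=0: S_0 = 3.46 * (-1.02)^0 = 3.46
i=1: S_1 = 3.46 * (-1.02)^1 ≈ -3.53
i=2: S_2 = 3.46 * (-1.02)^2 ≈ 3.6
i=3: S_3 = 3.46 * (-1.02)^3 ≈ -3.67
The first 4 terms are: [3.46, -3.53, 3.6, -3.67]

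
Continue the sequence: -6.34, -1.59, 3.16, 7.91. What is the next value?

Differences: -1.59 - -6.34 = 4.75
This is an arithmetic sequence with common difference d = 4.75.
Next term = 7.91 + 4.75 = 12.66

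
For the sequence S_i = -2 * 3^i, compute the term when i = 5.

S_5 = -2 * 3^5 = -2 * 243 = -486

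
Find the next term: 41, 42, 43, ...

Differences: 42 - 41 = 1
This is an arithmetic sequence with common difference d = 1.
Next term = 43 + 1 = 44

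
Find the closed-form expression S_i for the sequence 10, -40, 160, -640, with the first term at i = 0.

Check ratios: -40 / 10 = -4.0
Common ratio r = -4.
First term a = 10.
Formula: S_i = 10 * (-4)^i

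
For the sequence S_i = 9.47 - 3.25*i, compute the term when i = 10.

S_10 = 9.47 + -3.25*10 = 9.47 + -32.5 = -23.03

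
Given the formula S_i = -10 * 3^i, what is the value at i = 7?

S_7 = -10 * 3^7 = -10 * 2187 = -21870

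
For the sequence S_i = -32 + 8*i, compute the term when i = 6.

S_6 = -32 + 8*6 = -32 + 48 = 16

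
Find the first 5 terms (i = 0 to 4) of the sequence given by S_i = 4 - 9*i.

This is an arithmetic sequence.
i=0: S_0 = 4 + -9*0 = 4
i=1: S_1 = 4 + -9*1 = -5
i=2: S_2 = 4 + -9*2 = -14
i=3: S_3 = 4 + -9*3 = -23
i=4: S_4 = 4 + -9*4 = -32
The first 5 terms are: [4, -5, -14, -23, -32]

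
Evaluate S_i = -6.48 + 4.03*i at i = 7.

S_7 = -6.48 + 4.03*7 = -6.48 + 28.21 = 21.73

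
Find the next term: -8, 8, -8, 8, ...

Ratios: 8 / -8 = -1.0
This is a geometric sequence with common ratio r = -1.
Next term = 8 * -1 = -8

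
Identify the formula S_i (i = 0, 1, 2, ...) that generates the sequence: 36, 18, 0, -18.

Check differences: 18 - 36 = -18
0 - 18 = -18
Common difference d = -18.
First term a = 36.
Formula: S_i = 36 - 18*i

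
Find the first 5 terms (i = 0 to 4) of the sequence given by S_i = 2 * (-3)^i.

This is a geometric sequence.
i=0: S_0 = 2 * (-3)^0 = 2
i=1: S_1 = 2 * (-3)^1 = -6
i=2: S_2 = 2 * (-3)^2 = 18
i=3: S_3 = 2 * (-3)^3 = -54
i=4: S_4 = 2 * (-3)^4 = 162
The first 5 terms are: [2, -6, 18, -54, 162]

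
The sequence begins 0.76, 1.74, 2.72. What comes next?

Differences: 1.74 - 0.76 = 0.98
This is an arithmetic sequence with common difference d = 0.98.
Next term = 2.72 + 0.98 = 3.7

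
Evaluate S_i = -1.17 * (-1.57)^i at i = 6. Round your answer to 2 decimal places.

S_6 = -1.17 * (-1.57)^6 ≈ -1.17 * 14.9761 ≈ -17.52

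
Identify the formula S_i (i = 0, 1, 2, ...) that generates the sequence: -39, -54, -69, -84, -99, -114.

Check differences: -54 - -39 = -15
-69 - -54 = -15
Common difference d = -15.
First term a = -39.
Formula: S_i = -39 - 15*i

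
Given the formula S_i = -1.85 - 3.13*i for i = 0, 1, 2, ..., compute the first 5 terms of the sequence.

This is an arithmetic sequence.
i=0: S_0 = -1.85 + -3.13*0 = -1.85
i=1: S_1 = -1.85 + -3.13*1 = -4.98
i=2: S_2 = -1.85 + -3.13*2 = -8.11
i=3: S_3 = -1.85 + -3.13*3 = -11.24
i=4: S_4 = -1.85 + -3.13*4 = -14.37
The first 5 terms are: [-1.85, -4.98, -8.11, -11.24, -14.37]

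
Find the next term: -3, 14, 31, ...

Differences: 14 - -3 = 17
This is an arithmetic sequence with common difference d = 17.
Next term = 31 + 17 = 48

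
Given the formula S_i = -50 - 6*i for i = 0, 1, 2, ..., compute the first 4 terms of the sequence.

This is an arithmetic sequence.
i=0: S_0 = -50 + -6*0 = -50
i=1: S_1 = -50 + -6*1 = -56
i=2: S_2 = -50 + -6*2 = -62
i=3: S_3 = -50 + -6*3 = -68
The first 4 terms are: [-50, -56, -62, -68]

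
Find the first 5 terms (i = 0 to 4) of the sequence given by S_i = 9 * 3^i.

This is a geometric sequence.
i=0: S_0 = 9 * 3^0 = 9
i=1: S_1 = 9 * 3^1 = 27
i=2: S_2 = 9 * 3^2 = 81
i=3: S_3 = 9 * 3^3 = 243
i=4: S_4 = 9 * 3^4 = 729
The first 5 terms are: [9, 27, 81, 243, 729]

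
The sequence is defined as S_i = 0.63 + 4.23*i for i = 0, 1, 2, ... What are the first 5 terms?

This is an arithmetic sequence.
i=0: S_0 = 0.63 + 4.23*0 = 0.63
i=1: S_1 = 0.63 + 4.23*1 = 4.86
i=2: S_2 = 0.63 + 4.23*2 = 9.09
i=3: S_3 = 0.63 + 4.23*3 = 13.32
i=4: S_4 = 0.63 + 4.23*4 = 17.55
The first 5 terms are: [0.63, 4.86, 9.09, 13.32, 17.55]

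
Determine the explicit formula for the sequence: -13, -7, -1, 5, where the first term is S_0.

Check differences: -7 - -13 = 6
-1 - -7 = 6
Common difference d = 6.
First term a = -13.
Formula: S_i = -13 + 6*i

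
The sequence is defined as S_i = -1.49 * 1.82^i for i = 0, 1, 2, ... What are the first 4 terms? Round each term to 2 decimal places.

This is a geometric sequence.
i=0: S_0 = -1.49 * 1.82^0 = -1.49
i=1: S_1 = -1.49 * 1.82^1 ≈ -2.71
i=2: S_2 = -1.49 * 1.82^2 ≈ -4.94
i=3: S_3 = -1.49 * 1.82^3 ≈ -8.98
The first 4 terms are: [-1.49, -2.71, -4.94, -8.98]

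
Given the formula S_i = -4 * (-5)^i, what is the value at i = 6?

S_6 = -4 * (-5)^6 = -4 * 15625 = -62500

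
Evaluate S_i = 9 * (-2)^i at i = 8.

S_8 = 9 * (-2)^8 = 9 * 256 = 2304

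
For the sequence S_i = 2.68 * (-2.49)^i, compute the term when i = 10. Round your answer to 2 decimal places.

S_10 = 2.68 * (-2.49)^10 ≈ 2.68 * 9162.0672 ≈ 24554.34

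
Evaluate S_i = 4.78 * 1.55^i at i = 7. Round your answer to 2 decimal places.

S_7 = 4.78 * 1.55^7 ≈ 4.78 * 21.4942 ≈ 102.74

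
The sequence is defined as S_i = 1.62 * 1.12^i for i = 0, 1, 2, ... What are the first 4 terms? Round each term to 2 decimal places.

This is a geometric sequence.
i=0: S_0 = 1.62 * 1.12^0 = 1.62
i=1: S_1 = 1.62 * 1.12^1 ≈ 1.81
i=2: S_2 = 1.62 * 1.12^2 ≈ 2.03
i=3: S_3 = 1.62 * 1.12^3 ≈ 2.28
The first 4 terms are: [1.62, 1.81, 2.03, 2.28]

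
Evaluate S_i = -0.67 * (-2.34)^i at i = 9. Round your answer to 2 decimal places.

S_9 = -0.67 * (-2.34)^9 ≈ -0.67 * -2103.501 ≈ 1409.35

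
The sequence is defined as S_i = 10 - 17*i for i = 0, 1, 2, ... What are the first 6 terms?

This is an arithmetic sequence.
i=0: S_0 = 10 + -17*0 = 10
i=1: S_1 = 10 + -17*1 = -7
i=2: S_2 = 10 + -17*2 = -24
i=3: S_3 = 10 + -17*3 = -41
i=4: S_4 = 10 + -17*4 = -58
i=5: S_5 = 10 + -17*5 = -75
The first 6 terms are: [10, -7, -24, -41, -58, -75]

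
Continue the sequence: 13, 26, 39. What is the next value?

Differences: 26 - 13 = 13
This is an arithmetic sequence with common difference d = 13.
Next term = 39 + 13 = 52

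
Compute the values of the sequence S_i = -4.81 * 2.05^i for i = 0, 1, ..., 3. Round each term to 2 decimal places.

This is a geometric sequence.
i=0: S_0 = -4.81 * 2.05^0 = -4.81
i=1: S_1 = -4.81 * 2.05^1 ≈ -9.86
i=2: S_2 = -4.81 * 2.05^2 ≈ -20.21
i=3: S_3 = -4.81 * 2.05^3 ≈ -41.44
The first 4 terms are: [-4.81, -9.86, -20.21, -41.44]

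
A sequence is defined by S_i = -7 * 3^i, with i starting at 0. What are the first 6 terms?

This is a geometric sequence.
i=0: S_0 = -7 * 3^0 = -7
i=1: S_1 = -7 * 3^1 = -21
i=2: S_2 = -7 * 3^2 = -63
i=3: S_3 = -7 * 3^3 = -189
i=4: S_4 = -7 * 3^4 = -567
i=5: S_5 = -7 * 3^5 = -1701
The first 6 terms are: [-7, -21, -63, -189, -567, -1701]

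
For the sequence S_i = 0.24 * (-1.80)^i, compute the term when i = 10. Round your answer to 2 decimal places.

S_10 = 0.24 * (-1.8)^10 ≈ 0.24 * 357.0467 ≈ 85.69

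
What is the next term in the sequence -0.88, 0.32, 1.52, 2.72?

Differences: 0.32 - -0.88 = 1.2
This is an arithmetic sequence with common difference d = 1.2.
Next term = 2.72 + 1.2 = 3.92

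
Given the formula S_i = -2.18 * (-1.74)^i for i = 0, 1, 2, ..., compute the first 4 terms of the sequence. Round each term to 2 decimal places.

This is a geometric sequence.
i=0: S_0 = -2.18 * (-1.74)^0 = -2.18
i=1: S_1 = -2.18 * (-1.74)^1 ≈ 3.79
i=2: S_2 = -2.18 * (-1.74)^2 ≈ -6.6
i=3: S_3 = -2.18 * (-1.74)^3 ≈ 11.48
The first 4 terms are: [-2.18, 3.79, -6.6, 11.48]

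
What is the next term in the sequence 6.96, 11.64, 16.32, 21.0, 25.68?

Differences: 11.64 - 6.96 = 4.68
This is an arithmetic sequence with common difference d = 4.68.
Next term = 25.68 + 4.68 = 30.36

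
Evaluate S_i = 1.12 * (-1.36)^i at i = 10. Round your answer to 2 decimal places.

S_10 = 1.12 * (-1.36)^10 ≈ 1.12 * 21.6466 ≈ 24.24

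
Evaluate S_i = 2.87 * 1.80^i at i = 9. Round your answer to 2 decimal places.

S_9 = 2.87 * 1.8^9 ≈ 2.87 * 198.3593 ≈ 569.29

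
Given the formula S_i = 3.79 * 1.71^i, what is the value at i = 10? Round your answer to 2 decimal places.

S_10 = 3.79 * 1.71^10 ≈ 3.79 * 213.7771 ≈ 810.22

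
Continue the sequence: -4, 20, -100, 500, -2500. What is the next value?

Ratios: 20 / -4 = -5.0
This is a geometric sequence with common ratio r = -5.
Next term = -2500 * -5 = 12500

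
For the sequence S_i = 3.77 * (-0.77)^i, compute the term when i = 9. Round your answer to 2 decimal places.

S_9 = 3.77 * (-0.77)^9 ≈ 3.77 * -0.0952 ≈ -0.36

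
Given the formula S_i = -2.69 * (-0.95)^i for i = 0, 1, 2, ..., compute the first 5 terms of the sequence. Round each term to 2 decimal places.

This is a geometric sequence.
i=0: S_0 = -2.69 * (-0.95)^0 = -2.69
i=1: S_1 = -2.69 * (-0.95)^1 ≈ 2.56
i=2: S_2 = -2.69 * (-0.95)^2 ≈ -2.43
i=3: S_3 = -2.69 * (-0.95)^3 ≈ 2.31
i=4: S_4 = -2.69 * (-0.95)^4 ≈ -2.19
The first 5 terms are: [-2.69, 2.56, -2.43, 2.31, -2.19]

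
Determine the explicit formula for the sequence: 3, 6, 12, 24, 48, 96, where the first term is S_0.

Check ratios: 6 / 3 = 2.0
Common ratio r = 2.
First term a = 3.
Formula: S_i = 3 * 2^i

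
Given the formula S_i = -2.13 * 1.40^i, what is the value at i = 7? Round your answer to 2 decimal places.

S_7 = -2.13 * 1.4^7 ≈ -2.13 * 10.5414 ≈ -22.45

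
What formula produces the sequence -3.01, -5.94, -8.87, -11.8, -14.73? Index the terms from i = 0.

Check differences: -5.94 - -3.01 = -2.93
-8.87 - -5.94 = -2.93
Common difference d = -2.93.
First term a = -3.01.
Formula: S_i = -3.01 - 2.93*i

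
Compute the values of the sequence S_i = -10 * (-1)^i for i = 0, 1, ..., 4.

This is a geometric sequence.
i=0: S_0 = -10 * (-1)^0 = -10
i=1: S_1 = -10 * (-1)^1 = 10
i=2: S_2 = -10 * (-1)^2 = -10
i=3: S_3 = -10 * (-1)^3 = 10
i=4: S_4 = -10 * (-1)^4 = -10
The first 5 terms are: [-10, 10, -10, 10, -10]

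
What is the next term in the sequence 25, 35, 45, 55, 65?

Differences: 35 - 25 = 10
This is an arithmetic sequence with common difference d = 10.
Next term = 65 + 10 = 75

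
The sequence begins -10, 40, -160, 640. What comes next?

Ratios: 40 / -10 = -4.0
This is a geometric sequence with common ratio r = -4.
Next term = 640 * -4 = -2560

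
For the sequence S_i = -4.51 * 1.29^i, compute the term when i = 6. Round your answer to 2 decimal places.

S_6 = -4.51 * 1.29^6 ≈ -4.51 * 4.6083 ≈ -20.78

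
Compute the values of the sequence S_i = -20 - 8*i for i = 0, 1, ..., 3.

This is an arithmetic sequence.
i=0: S_0 = -20 + -8*0 = -20
i=1: S_1 = -20 + -8*1 = -28
i=2: S_2 = -20 + -8*2 = -36
i=3: S_3 = -20 + -8*3 = -44
The first 4 terms are: [-20, -28, -36, -44]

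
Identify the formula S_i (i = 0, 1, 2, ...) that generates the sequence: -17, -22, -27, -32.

Check differences: -22 - -17 = -5
-27 - -22 = -5
Common difference d = -5.
First term a = -17.
Formula: S_i = -17 - 5*i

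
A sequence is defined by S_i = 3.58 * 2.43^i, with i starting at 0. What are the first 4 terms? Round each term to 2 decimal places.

This is a geometric sequence.
i=0: S_0 = 3.58 * 2.43^0 = 3.58
i=1: S_1 = 3.58 * 2.43^1 ≈ 8.7
i=2: S_2 = 3.58 * 2.43^2 ≈ 21.14
i=3: S_3 = 3.58 * 2.43^3 ≈ 51.37
The first 4 terms are: [3.58, 8.7, 21.14, 51.37]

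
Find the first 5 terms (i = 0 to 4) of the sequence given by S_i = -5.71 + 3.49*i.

This is an arithmetic sequence.
i=0: S_0 = -5.71 + 3.49*0 = -5.71
i=1: S_1 = -5.71 + 3.49*1 = -2.22
i=2: S_2 = -5.71 + 3.49*2 = 1.27
i=3: S_3 = -5.71 + 3.49*3 = 4.76
i=4: S_4 = -5.71 + 3.49*4 = 8.25
The first 5 terms are: [-5.71, -2.22, 1.27, 4.76, 8.25]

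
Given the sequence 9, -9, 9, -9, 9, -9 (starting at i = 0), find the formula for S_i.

Check ratios: -9 / 9 = -1.0
Common ratio r = -1.
First term a = 9.
Formula: S_i = 9 * (-1)^i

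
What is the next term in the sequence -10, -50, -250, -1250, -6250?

Ratios: -50 / -10 = 5.0
This is a geometric sequence with common ratio r = 5.
Next term = -6250 * 5 = -31250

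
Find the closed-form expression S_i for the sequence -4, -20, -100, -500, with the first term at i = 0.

Check ratios: -20 / -4 = 5.0
Common ratio r = 5.
First term a = -4.
Formula: S_i = -4 * 5^i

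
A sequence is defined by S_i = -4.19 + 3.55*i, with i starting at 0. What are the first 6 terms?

This is an arithmetic sequence.
i=0: S_0 = -4.19 + 3.55*0 = -4.19
i=1: S_1 = -4.19 + 3.55*1 = -0.64
i=2: S_2 = -4.19 + 3.55*2 = 2.91
i=3: S_3 = -4.19 + 3.55*3 = 6.46
i=4: S_4 = -4.19 + 3.55*4 = 10.01
i=5: S_5 = -4.19 + 3.55*5 = 13.56
The first 6 terms are: [-4.19, -0.64, 2.91, 6.46, 10.01, 13.56]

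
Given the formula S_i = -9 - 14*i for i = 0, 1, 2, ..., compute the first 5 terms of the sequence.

This is an arithmetic sequence.
i=0: S_0 = -9 + -14*0 = -9
i=1: S_1 = -9 + -14*1 = -23
i=2: S_2 = -9 + -14*2 = -37
i=3: S_3 = -9 + -14*3 = -51
i=4: S_4 = -9 + -14*4 = -65
The first 5 terms are: [-9, -23, -37, -51, -65]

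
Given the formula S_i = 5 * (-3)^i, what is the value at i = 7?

S_7 = 5 * (-3)^7 = 5 * -2187 = -10935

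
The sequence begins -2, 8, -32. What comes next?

Ratios: 8 / -2 = -4.0
This is a geometric sequence with common ratio r = -4.
Next term = -32 * -4 = 128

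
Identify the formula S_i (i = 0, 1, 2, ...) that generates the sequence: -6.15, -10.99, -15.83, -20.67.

Check differences: -10.99 - -6.15 = -4.84
-15.83 - -10.99 = -4.84
Common difference d = -4.84.
First term a = -6.15.
Formula: S_i = -6.15 - 4.84*i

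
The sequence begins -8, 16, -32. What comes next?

Ratios: 16 / -8 = -2.0
This is a geometric sequence with common ratio r = -2.
Next term = -32 * -2 = 64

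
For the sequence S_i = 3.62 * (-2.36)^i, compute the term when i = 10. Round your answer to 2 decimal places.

S_10 = 3.62 * (-2.36)^10 ≈ 3.62 * 5359.4476 ≈ 19401.2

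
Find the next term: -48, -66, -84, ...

Differences: -66 - -48 = -18
This is an arithmetic sequence with common difference d = -18.
Next term = -84 + -18 = -102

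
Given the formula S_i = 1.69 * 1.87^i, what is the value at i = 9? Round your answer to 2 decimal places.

S_9 = 1.69 * 1.87^9 ≈ 1.69 * 279.624 ≈ 472.56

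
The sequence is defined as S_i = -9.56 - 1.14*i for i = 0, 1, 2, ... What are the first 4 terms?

This is an arithmetic sequence.
i=0: S_0 = -9.56 + -1.14*0 = -9.56
i=1: S_1 = -9.56 + -1.14*1 = -10.7
i=2: S_2 = -9.56 + -1.14*2 = -11.84
i=3: S_3 = -9.56 + -1.14*3 = -12.98
The first 4 terms are: [-9.56, -10.7, -11.84, -12.98]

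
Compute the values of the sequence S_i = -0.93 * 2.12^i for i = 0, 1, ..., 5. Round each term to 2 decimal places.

This is a geometric sequence.
i=0: S_0 = -0.93 * 2.12^0 = -0.93
i=1: S_1 = -0.93 * 2.12^1 ≈ -1.97
i=2: S_2 = -0.93 * 2.12^2 ≈ -4.18
i=3: S_3 = -0.93 * 2.12^3 ≈ -8.86
i=4: S_4 = -0.93 * 2.12^4 ≈ -18.79
i=5: S_5 = -0.93 * 2.12^5 ≈ -39.83
The first 6 terms are: [-0.93, -1.97, -4.18, -8.86, -18.79, -39.83]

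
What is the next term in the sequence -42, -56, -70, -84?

Differences: -56 - -42 = -14
This is an arithmetic sequence with common difference d = -14.
Next term = -84 + -14 = -98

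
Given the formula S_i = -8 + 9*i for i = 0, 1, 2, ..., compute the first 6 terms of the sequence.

This is an arithmetic sequence.
i=0: S_0 = -8 + 9*0 = -8
i=1: S_1 = -8 + 9*1 = 1
i=2: S_2 = -8 + 9*2 = 10
i=3: S_3 = -8 + 9*3 = 19
i=4: S_4 = -8 + 9*4 = 28
i=5: S_5 = -8 + 9*5 = 37
The first 6 terms are: [-8, 1, 10, 19, 28, 37]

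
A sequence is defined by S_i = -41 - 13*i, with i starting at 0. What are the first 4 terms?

This is an arithmetic sequence.
i=0: S_0 = -41 + -13*0 = -41
i=1: S_1 = -41 + -13*1 = -54
i=2: S_2 = -41 + -13*2 = -67
i=3: S_3 = -41 + -13*3 = -80
The first 4 terms are: [-41, -54, -67, -80]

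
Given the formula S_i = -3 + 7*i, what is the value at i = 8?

S_8 = -3 + 7*8 = -3 + 56 = 53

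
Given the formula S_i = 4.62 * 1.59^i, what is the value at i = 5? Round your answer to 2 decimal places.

S_5 = 4.62 * 1.59^5 ≈ 4.62 * 10.1622 ≈ 46.95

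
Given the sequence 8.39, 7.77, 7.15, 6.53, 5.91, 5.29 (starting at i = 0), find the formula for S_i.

Check differences: 7.77 - 8.39 = -0.62
7.15 - 7.77 = -0.62
Common difference d = -0.62.
First term a = 8.39.
Formula: S_i = 8.39 - 0.62*i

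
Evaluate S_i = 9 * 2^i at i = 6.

S_6 = 9 * 2^6 = 9 * 64 = 576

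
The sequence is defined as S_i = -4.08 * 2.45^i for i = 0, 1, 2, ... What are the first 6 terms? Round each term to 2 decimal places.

This is a geometric sequence.
i=0: S_0 = -4.08 * 2.45^0 = -4.08
i=1: S_1 = -4.08 * 2.45^1 ≈ -10.0
i=2: S_2 = -4.08 * 2.45^2 ≈ -24.49
i=3: S_3 = -4.08 * 2.45^3 ≈ -60.0
i=4: S_4 = -4.08 * 2.45^4 ≈ -147.0
i=5: S_5 = -4.08 * 2.45^5 ≈ -360.16
The first 6 terms are: [-4.08, -10.0, -24.49, -60.0, -147.0, -360.16]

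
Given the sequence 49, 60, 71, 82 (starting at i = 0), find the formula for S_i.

Check differences: 60 - 49 = 11
71 - 60 = 11
Common difference d = 11.
First term a = 49.
Formula: S_i = 49 + 11*i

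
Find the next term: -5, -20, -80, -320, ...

Ratios: -20 / -5 = 4.0
This is a geometric sequence with common ratio r = 4.
Next term = -320 * 4 = -1280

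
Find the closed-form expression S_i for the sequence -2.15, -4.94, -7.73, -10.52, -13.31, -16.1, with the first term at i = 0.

Check differences: -4.94 - -2.15 = -2.79
-7.73 - -4.94 = -2.79
Common difference d = -2.79.
First term a = -2.15.
Formula: S_i = -2.15 - 2.79*i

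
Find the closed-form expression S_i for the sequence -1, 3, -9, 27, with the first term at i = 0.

Check ratios: 3 / -1 = -3.0
Common ratio r = -3.
First term a = -1.
Formula: S_i = -1 * (-3)^i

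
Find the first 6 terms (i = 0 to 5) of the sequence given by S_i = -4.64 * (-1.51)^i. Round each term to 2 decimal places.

This is a geometric sequence.
i=0: S_0 = -4.64 * (-1.51)^0 = -4.64
i=1: S_1 = -4.64 * (-1.51)^1 ≈ 7.01
i=2: S_2 = -4.64 * (-1.51)^2 ≈ -10.58
i=3: S_3 = -4.64 * (-1.51)^3 ≈ 15.98
i=4: S_4 = -4.64 * (-1.51)^4 ≈ -24.12
i=5: S_5 = -4.64 * (-1.51)^5 ≈ 36.43
The first 6 terms are: [-4.64, 7.01, -10.58, 15.98, -24.12, 36.43]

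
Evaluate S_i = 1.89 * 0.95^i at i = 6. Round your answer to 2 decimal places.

S_6 = 1.89 * 0.95^6 ≈ 1.89 * 0.7351 ≈ 1.39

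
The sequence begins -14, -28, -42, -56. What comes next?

Differences: -28 - -14 = -14
This is an arithmetic sequence with common difference d = -14.
Next term = -56 + -14 = -70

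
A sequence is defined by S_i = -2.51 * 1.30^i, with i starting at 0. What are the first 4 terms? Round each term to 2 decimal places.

This is a geometric sequence.
i=0: S_0 = -2.51 * 1.3^0 = -2.51
i=1: S_1 = -2.51 * 1.3^1 ≈ -3.26
i=2: S_2 = -2.51 * 1.3^2 ≈ -4.24
i=3: S_3 = -2.51 * 1.3^3 ≈ -5.51
The first 4 terms are: [-2.51, -3.26, -4.24, -5.51]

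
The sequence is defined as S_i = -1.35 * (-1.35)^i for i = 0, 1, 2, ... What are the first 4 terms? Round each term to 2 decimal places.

This is a geometric sequence.
i=0: S_0 = -1.35 * (-1.35)^0 = -1.35
i=1: S_1 = -1.35 * (-1.35)^1 ≈ 1.82
i=2: S_2 = -1.35 * (-1.35)^2 ≈ -2.46
i=3: S_3 = -1.35 * (-1.35)^3 ≈ 3.32
The first 4 terms are: [-1.35, 1.82, -2.46, 3.32]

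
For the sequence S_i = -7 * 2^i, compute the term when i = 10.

S_10 = -7 * 2^10 = -7 * 1024 = -7168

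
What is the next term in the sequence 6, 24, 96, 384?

Ratios: 24 / 6 = 4.0
This is a geometric sequence with common ratio r = 4.
Next term = 384 * 4 = 1536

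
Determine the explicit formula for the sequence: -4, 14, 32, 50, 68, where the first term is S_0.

Check differences: 14 - -4 = 18
32 - 14 = 18
Common difference d = 18.
First term a = -4.
Formula: S_i = -4 + 18*i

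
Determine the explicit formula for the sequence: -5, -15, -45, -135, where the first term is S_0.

Check ratios: -15 / -5 = 3.0
Common ratio r = 3.
First term a = -5.
Formula: S_i = -5 * 3^i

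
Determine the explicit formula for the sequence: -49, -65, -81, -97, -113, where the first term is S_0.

Check differences: -65 - -49 = -16
-81 - -65 = -16
Common difference d = -16.
First term a = -49.
Formula: S_i = -49 - 16*i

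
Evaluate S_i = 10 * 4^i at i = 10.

S_10 = 10 * 4^10 = 10 * 1048576 = 10485760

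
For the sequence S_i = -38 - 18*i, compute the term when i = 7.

S_7 = -38 + -18*7 = -38 + -126 = -164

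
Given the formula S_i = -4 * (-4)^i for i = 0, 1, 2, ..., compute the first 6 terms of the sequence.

This is a geometric sequence.
i=0: S_0 = -4 * (-4)^0 = -4
i=1: S_1 = -4 * (-4)^1 = 16
i=2: S_2 = -4 * (-4)^2 = -64
i=3: S_3 = -4 * (-4)^3 = 256
i=4: S_4 = -4 * (-4)^4 = -1024
i=5: S_5 = -4 * (-4)^5 = 4096
The first 6 terms are: [-4, 16, -64, 256, -1024, 4096]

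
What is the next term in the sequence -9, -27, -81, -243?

Ratios: -27 / -9 = 3.0
This is a geometric sequence with common ratio r = 3.
Next term = -243 * 3 = -729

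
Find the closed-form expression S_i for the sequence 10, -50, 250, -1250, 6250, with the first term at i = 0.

Check ratios: -50 / 10 = -5.0
Common ratio r = -5.
First term a = 10.
Formula: S_i = 10 * (-5)^i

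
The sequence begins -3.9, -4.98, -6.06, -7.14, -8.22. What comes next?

Differences: -4.98 - -3.9 = -1.08
This is an arithmetic sequence with common difference d = -1.08.
Next term = -8.22 + -1.08 = -9.3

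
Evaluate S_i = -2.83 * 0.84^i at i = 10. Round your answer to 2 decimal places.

S_10 = -2.83 * 0.84^10 ≈ -2.83 * 0.1749 ≈ -0.49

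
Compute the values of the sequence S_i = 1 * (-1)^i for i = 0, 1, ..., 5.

This is a geometric sequence.
i=0: S_0 = 1 * (-1)^0 = 1
i=1: S_1 = 1 * (-1)^1 = -1
i=2: S_2 = 1 * (-1)^2 = 1
i=3: S_3 = 1 * (-1)^3 = -1
i=4: S_4 = 1 * (-1)^4 = 1
i=5: S_5 = 1 * (-1)^5 = -1
The first 6 terms are: [1, -1, 1, -1, 1, -1]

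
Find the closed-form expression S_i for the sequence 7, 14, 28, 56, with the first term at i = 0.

Check ratios: 14 / 7 = 2.0
Common ratio r = 2.
First term a = 7.
Formula: S_i = 7 * 2^i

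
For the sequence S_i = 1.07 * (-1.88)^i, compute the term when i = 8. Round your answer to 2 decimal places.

S_8 = 1.07 * (-1.88)^8 ≈ 1.07 * 156.0496 ≈ 166.97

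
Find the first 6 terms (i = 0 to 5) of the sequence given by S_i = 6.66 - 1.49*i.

This is an arithmetic sequence.
i=0: S_0 = 6.66 + -1.49*0 = 6.66
i=1: S_1 = 6.66 + -1.49*1 = 5.17
i=2: S_2 = 6.66 + -1.49*2 = 3.68
i=3: S_3 = 6.66 + -1.49*3 = 2.19
i=4: S_4 = 6.66 + -1.49*4 = 0.7
i=5: S_5 = 6.66 + -1.49*5 = -0.79
The first 6 terms are: [6.66, 5.17, 3.68, 2.19, 0.7, -0.79]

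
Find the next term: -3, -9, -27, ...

Ratios: -9 / -3 = 3.0
This is a geometric sequence with common ratio r = 3.
Next term = -27 * 3 = -81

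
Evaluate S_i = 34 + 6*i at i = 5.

S_5 = 34 + 6*5 = 34 + 30 = 64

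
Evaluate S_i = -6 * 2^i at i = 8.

S_8 = -6 * 2^8 = -6 * 256 = -1536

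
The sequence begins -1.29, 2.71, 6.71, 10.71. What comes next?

Differences: 2.71 - -1.29 = 4.0
This is an arithmetic sequence with common difference d = 4.0.
Next term = 10.71 + 4.0 = 14.71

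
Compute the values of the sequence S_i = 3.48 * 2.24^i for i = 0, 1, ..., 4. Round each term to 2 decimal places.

This is a geometric sequence.
i=0: S_0 = 3.48 * 2.24^0 = 3.48
i=1: S_1 = 3.48 * 2.24^1 ≈ 7.8
i=2: S_2 = 3.48 * 2.24^2 ≈ 17.46
i=3: S_3 = 3.48 * 2.24^3 ≈ 39.11
i=4: S_4 = 3.48 * 2.24^4 ≈ 87.61
The first 5 terms are: [3.48, 7.8, 17.46, 39.11, 87.61]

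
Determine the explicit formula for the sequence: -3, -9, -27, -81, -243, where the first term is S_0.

Check ratios: -9 / -3 = 3.0
Common ratio r = 3.
First term a = -3.
Formula: S_i = -3 * 3^i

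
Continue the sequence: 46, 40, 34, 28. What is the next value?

Differences: 40 - 46 = -6
This is an arithmetic sequence with common difference d = -6.
Next term = 28 + -6 = 22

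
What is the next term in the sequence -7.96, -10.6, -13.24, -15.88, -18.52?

Differences: -10.6 - -7.96 = -2.64
This is an arithmetic sequence with common difference d = -2.64.
Next term = -18.52 + -2.64 = -21.16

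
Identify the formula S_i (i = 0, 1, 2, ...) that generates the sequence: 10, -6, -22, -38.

Check differences: -6 - 10 = -16
-22 - -6 = -16
Common difference d = -16.
First term a = 10.
Formula: S_i = 10 - 16*i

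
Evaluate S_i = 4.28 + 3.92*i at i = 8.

S_8 = 4.28 + 3.92*8 = 4.28 + 31.36 = 35.64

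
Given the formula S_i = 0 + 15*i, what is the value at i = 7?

S_7 = 0 + 15*7 = 0 + 105 = 105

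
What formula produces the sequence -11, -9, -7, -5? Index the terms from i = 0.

Check differences: -9 - -11 = 2
-7 - -9 = 2
Common difference d = 2.
First term a = -11.
Formula: S_i = -11 + 2*i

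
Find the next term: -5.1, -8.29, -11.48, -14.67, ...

Differences: -8.29 - -5.1 = -3.19
This is an arithmetic sequence with common difference d = -3.19.
Next term = -14.67 + -3.19 = -17.86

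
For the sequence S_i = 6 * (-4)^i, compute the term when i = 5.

S_5 = 6 * (-4)^5 = 6 * -1024 = -6144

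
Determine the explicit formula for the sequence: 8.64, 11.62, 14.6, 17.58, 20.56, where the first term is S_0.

Check differences: 11.62 - 8.64 = 2.98
14.6 - 11.62 = 2.98
Common difference d = 2.98.
First term a = 8.64.
Formula: S_i = 8.64 + 2.98*i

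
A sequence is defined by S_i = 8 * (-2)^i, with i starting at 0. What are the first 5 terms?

This is a geometric sequence.
i=0: S_0 = 8 * (-2)^0 = 8
i=1: S_1 = 8 * (-2)^1 = -16
i=2: S_2 = 8 * (-2)^2 = 32
i=3: S_3 = 8 * (-2)^3 = -64
i=4: S_4 = 8 * (-2)^4 = 128
The first 5 terms are: [8, -16, 32, -64, 128]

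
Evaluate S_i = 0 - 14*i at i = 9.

S_9 = 0 + -14*9 = 0 + -126 = -126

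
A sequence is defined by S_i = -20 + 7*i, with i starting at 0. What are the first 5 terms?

This is an arithmetic sequence.
i=0: S_0 = -20 + 7*0 = -20
i=1: S_1 = -20 + 7*1 = -13
i=2: S_2 = -20 + 7*2 = -6
i=3: S_3 = -20 + 7*3 = 1
i=4: S_4 = -20 + 7*4 = 8
The first 5 terms are: [-20, -13, -6, 1, 8]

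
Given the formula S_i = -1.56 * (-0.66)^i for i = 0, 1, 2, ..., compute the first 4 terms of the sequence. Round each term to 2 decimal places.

This is a geometric sequence.
i=0: S_0 = -1.56 * (-0.66)^0 = -1.56
i=1: S_1 = -1.56 * (-0.66)^1 ≈ 1.03
i=2: S_2 = -1.56 * (-0.66)^2 ≈ -0.68
i=3: S_3 = -1.56 * (-0.66)^3 ≈ 0.45
The first 4 terms are: [-1.56, 1.03, -0.68, 0.45]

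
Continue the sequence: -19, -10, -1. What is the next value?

Differences: -10 - -19 = 9
This is an arithmetic sequence with common difference d = 9.
Next term = -1 + 9 = 8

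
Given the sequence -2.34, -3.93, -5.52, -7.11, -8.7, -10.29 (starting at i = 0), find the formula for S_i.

Check differences: -3.93 - -2.34 = -1.59
-5.52 - -3.93 = -1.59
Common difference d = -1.59.
First term a = -2.34.
Formula: S_i = -2.34 - 1.59*i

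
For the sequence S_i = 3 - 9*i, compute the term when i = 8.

S_8 = 3 + -9*8 = 3 + -72 = -69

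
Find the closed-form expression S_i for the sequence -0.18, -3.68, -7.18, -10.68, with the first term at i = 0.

Check differences: -3.68 - -0.18 = -3.5
-7.18 - -3.68 = -3.5
Common difference d = -3.5.
First term a = -0.18.
Formula: S_i = -0.18 - 3.50*i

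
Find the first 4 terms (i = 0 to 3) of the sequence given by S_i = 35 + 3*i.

This is an arithmetic sequence.
i=0: S_0 = 35 + 3*0 = 35
i=1: S_1 = 35 + 3*1 = 38
i=2: S_2 = 35 + 3*2 = 41
i=3: S_3 = 35 + 3*3 = 44
The first 4 terms are: [35, 38, 41, 44]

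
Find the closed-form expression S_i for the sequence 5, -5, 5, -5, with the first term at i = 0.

Check ratios: -5 / 5 = -1.0
Common ratio r = -1.
First term a = 5.
Formula: S_i = 5 * (-1)^i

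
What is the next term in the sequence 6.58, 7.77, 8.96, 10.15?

Differences: 7.77 - 6.58 = 1.19
This is an arithmetic sequence with common difference d = 1.19.
Next term = 10.15 + 1.19 = 11.34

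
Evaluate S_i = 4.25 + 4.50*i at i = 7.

S_7 = 4.25 + 4.5*7 = 4.25 + 31.5 = 35.75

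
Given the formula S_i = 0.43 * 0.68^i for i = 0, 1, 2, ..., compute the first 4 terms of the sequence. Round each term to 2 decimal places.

This is a geometric sequence.
i=0: S_0 = 0.43 * 0.68^0 = 0.43
i=1: S_1 = 0.43 * 0.68^1 ≈ 0.29
i=2: S_2 = 0.43 * 0.68^2 ≈ 0.2
i=3: S_3 = 0.43 * 0.68^3 ≈ 0.14
The first 4 terms are: [0.43, 0.29, 0.2, 0.14]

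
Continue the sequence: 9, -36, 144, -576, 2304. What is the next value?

Ratios: -36 / 9 = -4.0
This is a geometric sequence with common ratio r = -4.
Next term = 2304 * -4 = -9216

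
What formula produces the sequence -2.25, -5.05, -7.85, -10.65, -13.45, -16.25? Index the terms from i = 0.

Check differences: -5.05 - -2.25 = -2.8
-7.85 - -5.05 = -2.8
Common difference d = -2.8.
First term a = -2.25.
Formula: S_i = -2.25 - 2.80*i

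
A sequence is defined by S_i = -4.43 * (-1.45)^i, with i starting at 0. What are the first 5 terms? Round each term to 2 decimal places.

This is a geometric sequence.
i=0: S_0 = -4.43 * (-1.45)^0 = -4.43
i=1: S_1 = -4.43 * (-1.45)^1 ≈ 6.42
i=2: S_2 = -4.43 * (-1.45)^2 ≈ -9.31
i=3: S_3 = -4.43 * (-1.45)^3 ≈ 13.51
i=4: S_4 = -4.43 * (-1.45)^4 ≈ -19.58
The first 5 terms are: [-4.43, 6.42, -9.31, 13.51, -19.58]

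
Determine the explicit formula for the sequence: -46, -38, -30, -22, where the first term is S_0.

Check differences: -38 - -46 = 8
-30 - -38 = 8
Common difference d = 8.
First term a = -46.
Formula: S_i = -46 + 8*i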